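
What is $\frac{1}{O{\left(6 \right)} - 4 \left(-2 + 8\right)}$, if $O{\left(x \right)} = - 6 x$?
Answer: $- \frac{1}{60} \approx -0.016667$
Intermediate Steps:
$\frac{1}{O{\left(6 \right)} - 4 \left(-2 + 8\right)} = \frac{1}{\left(-6\right) 6 - 4 \left(-2 + 8\right)} = \frac{1}{-36 - 24} = \frac{1}{-60} = - \frac{1}{60}$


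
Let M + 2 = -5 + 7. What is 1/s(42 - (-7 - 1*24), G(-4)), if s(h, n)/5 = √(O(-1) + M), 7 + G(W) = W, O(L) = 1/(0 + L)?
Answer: -I/5 ≈ -0.2*I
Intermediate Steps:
O(L) = 1/L
M = 0 (M = -2 + (-5 + 7) = -2 + 2 = 0)
G(W) = -7 + W
s(h, n) = 5*I (s(h, n) = 5*√(1/(-1) + 0) = 5*√(-1 + 0) = 5*√(-1) = 5*I)
1/s(42 - (-7 - 1*24), G(-4)) = 1/(5*I) = -I/5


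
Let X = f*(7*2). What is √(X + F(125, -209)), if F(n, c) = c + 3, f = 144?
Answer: √1810 ≈ 42.544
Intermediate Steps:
F(n, c) = 3 + c
X = 2016 (X = 144*(7*2) = 144*14 = 2016)
√(X + F(125, -209)) = √(2016 + (3 - 209)) = √(2016 - 206) = √1810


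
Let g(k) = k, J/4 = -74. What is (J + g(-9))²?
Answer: 93025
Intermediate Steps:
J = -296 (J = 4*(-74) = -296)
(J + g(-9))² = (-296 - 9)² = (-305)² = 93025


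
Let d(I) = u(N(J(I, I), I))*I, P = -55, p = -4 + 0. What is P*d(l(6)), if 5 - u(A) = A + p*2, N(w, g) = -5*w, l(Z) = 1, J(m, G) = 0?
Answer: -715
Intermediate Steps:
p = -4
u(A) = 13 - A (u(A) = 5 - (A - 4*2) = 5 - (A - 8) = 5 - (-8 + A) = 5 + (8 - A) = 13 - A)
d(I) = 13*I (d(I) = (13 - (-5)*0)*I = (13 - 1*0)*I = (13 + 0)*I = 13*I)
P*d(l(6)) = -715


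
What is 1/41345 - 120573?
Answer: -4985090684/41345 ≈ -1.2057e+5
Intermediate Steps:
1/41345 - 120573 = -4985090684/41345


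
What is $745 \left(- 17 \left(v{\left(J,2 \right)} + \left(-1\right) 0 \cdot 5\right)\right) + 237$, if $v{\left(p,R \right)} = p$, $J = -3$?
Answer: $38232$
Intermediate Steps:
$745 \left(- 17 \left(v{\left(J,2 \right)} + \left(-1\right) 0 \cdot 5\right)\right) + 237 = 745 \left(- 17 \left(-3 + \left(-1\right) 0 \cdot 5\right)\right) + 237 = 745 \left(- 17 \left(-3 + 0 \cdot 5\right)\right) + 237 = 745 \left(- 17 \left(-3 + 0\right)\right) + 237 = 745 \left(\left(-17\right) \left(-3\right)\right) + 237 = 745 \cdot 51 + 237 = 37995 + 237 = 38232$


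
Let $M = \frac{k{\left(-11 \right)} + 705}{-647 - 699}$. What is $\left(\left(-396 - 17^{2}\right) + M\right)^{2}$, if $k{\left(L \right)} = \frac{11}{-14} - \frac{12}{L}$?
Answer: $\frac{20191886222796649}{42966656656} \approx 4.6994 \cdot 10^{5}$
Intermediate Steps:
$k{\left(L \right)} = - \frac{11}{14} - \frac{12}{L}$ ($k{\left(L \right)} = 11 \left(- \frac{1}{14}\right) - \frac{12}{L} = - \frac{11}{14} - \frac{12}{L}$)
$M = - \frac{108617}{207284}$ ($M = \frac{\left(- \frac{11}{14} - \frac{12}{-11}\right) + 705}{-647 - 699} = \frac{\left(- \frac{11}{14} - - \frac{12}{11}\right) + 705}{-1346} = \left(\left(- \frac{11}{14} + \frac{12}{11}\right) + 705\right) \left(- \frac{1}{1346}\right) = \left(\frac{47}{154} + 705\right) \left(- \frac{1}{1346}\right) = \frac{108617}{154} \left(- \frac{1}{1346}\right) = - \frac{108617}{207284} \approx -0.524$)
$\left(\left(-396 - 17^{2}\right) + M\right)^{2} = \left(\left(-396 - 17^{2}\right) - \frac{108617}{207284}\right)^{2} = \left(\left(-396 - 289\right) - \frac{108617}{207284}\right)^{2} = \left(-685 - \frac{108617}{207284}\right)^{2} = \left(- \frac{142098157}{207284}\right)^{2} = \frac{20191886222796649}{42966656656}$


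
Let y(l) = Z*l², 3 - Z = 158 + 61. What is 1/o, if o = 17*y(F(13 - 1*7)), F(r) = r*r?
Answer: -1/4758912 ≈ -2.1013e-7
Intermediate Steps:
Z = -216 (Z = 3 - (158 + 61) = 3 - 1*219 = 3 - 219 = -216)
F(r) = r²
y(l) = -216*l²
o = -4758912 (o = 17*(-216*(13 - 1*7)⁴) = 17*(-216*(13 - 7)⁴) = 17*(-216*(6²)²) = 17*(-216*36²) = 17*(-216*1296) = 17*(-279936) = -4758912)
1/o = 1/(-4758912) = -1/4758912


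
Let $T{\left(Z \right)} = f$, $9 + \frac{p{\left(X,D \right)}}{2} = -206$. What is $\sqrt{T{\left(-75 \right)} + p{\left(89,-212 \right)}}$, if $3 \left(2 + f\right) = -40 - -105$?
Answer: $\frac{i \sqrt{3693}}{3} \approx 20.257 i$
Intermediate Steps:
$p{\left(X,D \right)} = -430$ ($p{\left(X,D \right)} = -18 + 2 \left(-206\right) = -18 - 412 = -430$)
$f = \frac{59}{3}$ ($f = -2 + \frac{-40 - -105}{3} = -2 + \frac{-40 + 105}{3} = -2 + \frac{1}{3} \cdot 65 = -2 + \frac{65}{3} = \frac{59}{3} \approx 19.667$)
$T{\left(Z \right)} = \frac{59}{3}$
$\sqrt{T{\left(-75 \right)} + p{\left(89,-212 \right)}} = \sqrt{\frac{59}{3} - 430} = \sqrt{- \frac{1231}{3}} = \frac{i \sqrt{3693}}{3}$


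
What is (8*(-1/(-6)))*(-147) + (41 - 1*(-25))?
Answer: -130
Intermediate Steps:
(8*(-1/(-6)))*(-147) + (41 - 1*(-25)) = (8*(-1*(-⅙)))*(-147) + (41 + 25) = (8*(⅙))*(-147) + 66 = (4/3)*(-147) + 66 = -196 + 66 = -130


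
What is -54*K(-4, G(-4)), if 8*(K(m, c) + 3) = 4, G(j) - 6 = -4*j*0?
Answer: 135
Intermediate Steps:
G(j) = 6 (G(j) = 6 - 4*j*0 = 6 + 0 = 6)
K(m, c) = -5/2 (K(m, c) = -3 + (⅛)*4 = -3 + ½ = -5/2)
-54*K(-4, G(-4)) = -54*(-5/2) = 135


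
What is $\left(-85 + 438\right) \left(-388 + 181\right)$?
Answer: $-73071$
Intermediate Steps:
$\left(-85 + 438\right) \left(-388 + 181\right) = 353 \left(-207\right) = -73071$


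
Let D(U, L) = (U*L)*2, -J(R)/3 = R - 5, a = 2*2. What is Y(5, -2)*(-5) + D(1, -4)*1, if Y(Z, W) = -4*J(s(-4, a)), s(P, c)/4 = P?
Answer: 1252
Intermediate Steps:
a = 4
s(P, c) = 4*P
J(R) = 15 - 3*R (J(R) = -3*(R - 5) = -3*(-5 + R) = 15 - 3*R)
D(U, L) = 2*L*U (D(U, L) = (L*U)*2 = 2*L*U)
Y(Z, W) = -252 (Y(Z, W) = -4*(15 - 12*(-4)) = -4*(15 - 3*(-16)) = -4*(15 + 48) = -4*63 = -252)
Y(5, -2)*(-5) + D(1, -4)*1 = -252*(-5) + (2*(-4)*1)*1 = 1260 - 8*1 = 1260 - 8 = 1252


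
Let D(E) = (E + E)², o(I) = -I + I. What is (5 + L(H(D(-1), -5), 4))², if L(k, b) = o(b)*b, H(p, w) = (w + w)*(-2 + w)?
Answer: 25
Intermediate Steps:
o(I) = 0
D(E) = 4*E² (D(E) = (2*E)² = 4*E²)
H(p, w) = 2*w*(-2 + w) (H(p, w) = (2*w)*(-2 + w) = 2*w*(-2 + w))
L(k, b) = 0 (L(k, b) = 0*b = 0)
(5 + L(H(D(-1), -5), 4))² = (5 + 0)² = 5² = 25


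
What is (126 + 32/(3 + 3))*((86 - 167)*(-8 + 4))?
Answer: 42552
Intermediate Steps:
(126 + 32/(3 + 3))*((86 - 167)*(-8 + 4)) = (126 + 32/6)*(-81*(-4)) = (126 + (⅙)*32)*324 = (126 + 16/3)*324 = (394/3)*324 = 42552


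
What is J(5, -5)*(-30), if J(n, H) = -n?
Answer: 150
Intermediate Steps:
J(5, -5)*(-30) = -1*5*(-30) = -5*(-30) = 150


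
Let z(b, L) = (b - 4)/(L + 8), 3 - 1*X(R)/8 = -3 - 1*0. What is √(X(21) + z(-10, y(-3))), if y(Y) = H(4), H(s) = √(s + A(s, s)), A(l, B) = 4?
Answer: √(185 + 48*√2)/√(4 + √2) ≈ 6.8343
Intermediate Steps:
X(R) = 48 (X(R) = 24 - 8*(-3 - 1*0) = 24 - 8*(-3 + 0) = 24 - 8*(-3) = 24 + 24 = 48)
H(s) = √(4 + s) (H(s) = √(s + 4) = √(4 + s))
y(Y) = 2*√2 (y(Y) = √(4 + 4) = √8 = 2*√2)
z(b, L) = (-4 + b)/(8 + L)
√(X(21) + z(-10, y(-3))) = √(48 + (-4 - 10)/(8 + 2*√2)) = √(48 - 14/(8 + 2*√2))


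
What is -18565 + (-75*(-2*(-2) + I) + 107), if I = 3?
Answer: -18983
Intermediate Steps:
-18565 + (-75*(-2*(-2) + I) + 107) = -18565 + (-75*(-2*(-2) + 3) + 107) = -18565 + (-75*(4 + 3) + 107) = -18565 + (-75*7 + 107) = -18565 + (-525 + 107) = -18565 - 418 = -18983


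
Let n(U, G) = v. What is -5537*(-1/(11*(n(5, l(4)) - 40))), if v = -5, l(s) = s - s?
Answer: -5537/495 ≈ -11.186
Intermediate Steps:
l(s) = 0
n(U, G) = -5
-5537*(-1/(11*(n(5, l(4)) - 40))) = -5537*(-1/(11*(-5 - 40))) = -5537/((-45*(-11))) = -5537/495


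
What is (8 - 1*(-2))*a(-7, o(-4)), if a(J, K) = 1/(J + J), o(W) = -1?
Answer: -5/7 ≈ -0.71429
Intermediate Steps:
a(J, K) = 1/(2*J)
(8 - 1*(-2))*a(-7, o(-4)) = (8 - 1*(-2))*((1/2)/(-7)) = (8 + 2)*((1/2)*(-1/7)) = 10*(-1/14) = -5/7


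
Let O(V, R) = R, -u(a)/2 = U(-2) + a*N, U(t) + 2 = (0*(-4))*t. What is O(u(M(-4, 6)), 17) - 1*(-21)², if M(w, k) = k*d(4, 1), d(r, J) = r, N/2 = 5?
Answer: -424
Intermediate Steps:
N = 10 (N = 2*5 = 10)
M(w, k) = 4*k (M(w, k) = k*4 = 4*k)
U(t) = -2 (U(t) = -2 + (0*(-4))*t = -2 + 0*t = -2 + 0 = -2)
u(a) = 4 - 20*a (u(a) = -2*(-2 + a*10) = -2*(-2 + 10*a) = 4 - 20*a)
O(u(M(-4, 6)), 17) - 1*(-21)² = 17 - 1*(-21)² = 17 - 1*441 = 17 - 441 = -424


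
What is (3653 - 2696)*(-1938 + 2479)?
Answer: 517737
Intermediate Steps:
(3653 - 2696)*(-1938 + 2479) = 957*541 = 517737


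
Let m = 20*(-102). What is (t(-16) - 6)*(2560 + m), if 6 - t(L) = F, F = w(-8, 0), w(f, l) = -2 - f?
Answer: -3120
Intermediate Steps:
m = -2040
F = 6 (F = -2 - 1*(-8) = -2 + 8 = 6)
t(L) = 0 (t(L) = 6 - 1*6 = 6 - 6 = 0)
(t(-16) - 6)*(2560 + m) = (0 - 6)*(2560 - 2040) = -6*520 = -3120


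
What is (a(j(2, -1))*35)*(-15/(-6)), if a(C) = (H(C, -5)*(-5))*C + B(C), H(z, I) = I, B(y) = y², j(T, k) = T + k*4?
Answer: -4025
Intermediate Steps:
j(T, k) = T + 4*k
a(C) = C² + 25*C (a(C) = (-5*(-5))*C + C² = 25*C + C² = C² + 25*C)
(a(j(2, -1))*35)*(-15/(-6)) = (((2 + 4*(-1))*(25 + (2 + 4*(-1))))*35)*(-15/(-6)) = (((2 - 4)*(25 + (2 - 4)))*35)*(-15*(-⅙)) = (-2*(25 - 2)*35)*(5/2) = (-2*23*35)*(5/2) = -46*35*(5/2) = -1610*5/2 = -4025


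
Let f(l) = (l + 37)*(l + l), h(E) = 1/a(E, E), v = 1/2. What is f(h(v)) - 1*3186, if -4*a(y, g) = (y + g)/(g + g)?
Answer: -3450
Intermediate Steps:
a(y, g) = -(g + y)/(8*g) (a(y, g) = -(y + g)/(4*(g + g)) = -(g + y)/(4*(2*g)) = -(g + y)*1/(2*g)/4 = -(g + y)/(8*g))
v = ½ ≈ 0.50000
h(E) = -4 (h(E) = 1/((-E - E)/(8*E)) = 1/((-2*E)/(8*E)) = 1/(-¼) = -4)
f(l) = 2*l*(37 + l) (f(l) = (37 + l)*(2*l) = 2*l*(37 + l))
f(h(v)) - 1*3186 = 2*(-4)*(37 - 4) - 1*3186 = 2*(-4)*33 - 3186 = -264 - 3186 = -3450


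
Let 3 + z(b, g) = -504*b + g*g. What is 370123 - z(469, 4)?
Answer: 606486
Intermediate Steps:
z(b, g) = -3 + g² - 504*b (z(b, g) = -3 + (-504*b + g*g) = -3 + (-504*b + g²) = -3 + (g² - 504*b) = -3 + g² - 504*b)
370123 - z(469, 4) = 370123 - (-3 + 4² - 504*469) = 370123 - (-3 + 16 - 236376) = 370123 - 1*(-236363) = 370123 + 236363 = 606486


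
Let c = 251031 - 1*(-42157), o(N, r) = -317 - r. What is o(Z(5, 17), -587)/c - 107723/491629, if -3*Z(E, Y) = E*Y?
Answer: -15725175547/72069861626 ≈ -0.21819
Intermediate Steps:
Z(E, Y) = -E*Y/3
c = 293188 (c = 251031 + 42157 = 293188)
o(Z(5, 17), -587)/c - 107723/491629 = (-317 - 1*(-587))/293188 - 107723/491629 = (-317 + 587)*(1/293188) - 107723*1/491629 = 270*(1/293188) - 107723/491629 = 135/146594 - 107723/491629 = -15725175547/72069861626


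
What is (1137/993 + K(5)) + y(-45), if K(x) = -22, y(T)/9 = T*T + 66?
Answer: 6222186/331 ≈ 18798.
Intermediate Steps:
y(T) = 594 + 9*T² (y(T) = 9*(T*T + 66) = 9*(T² + 66) = 9*(66 + T²) = 594 + 9*T²)
(1137/993 + K(5)) + y(-45) = (1137/993 - 22) + (594 + 9*(-45)²) = (1137*(1/993) - 22) + (594 + 9*2025) = (379/331 - 22) + (594 + 18225) = -6903/331 + 18819 = 6222186/331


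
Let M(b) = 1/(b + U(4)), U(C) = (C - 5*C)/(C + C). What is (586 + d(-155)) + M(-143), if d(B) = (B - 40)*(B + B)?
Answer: 8850219/145 ≈ 61036.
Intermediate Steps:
U(C) = -2 (U(C) = (-4*C)/((2*C)) = (-4*C)*(1/(2*C)) = -2)
d(B) = 2*B*(-40 + B) (d(B) = (-40 + B)*(2*B) = 2*B*(-40 + B))
M(b) = 1/(-2 + b) (M(b) = 1/(b - 2) = 1/(-2 + b))
(586 + d(-155)) + M(-143) = (586 + 2*(-155)*(-40 - 155)) + 1/(-2 - 143) = (586 + 2*(-155)*(-195)) + 1/(-145) = (586 + 60450) - 1/145 = 61036 - 1/145 = 8850219/145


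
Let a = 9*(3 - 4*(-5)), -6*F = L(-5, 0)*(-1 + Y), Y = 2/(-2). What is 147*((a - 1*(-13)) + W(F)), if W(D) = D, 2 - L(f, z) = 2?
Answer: 32340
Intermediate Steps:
Y = -1 (Y = 2*(-1/2) = -1)
L(f, z) = 0 (L(f, z) = 2 - 1*2 = 2 - 2 = 0)
F = 0 (F = -0*(-1 - 1) = -0*(-2) = -1/6*0 = 0)
a = 207 (a = 9*(3 + 20) = 9*23 = 207)
147*((a - 1*(-13)) + W(F)) = 147*((207 - 1*(-13)) + 0) = 147*((207 + 13) + 0) = 147*(220 + 0) = 147*220 = 32340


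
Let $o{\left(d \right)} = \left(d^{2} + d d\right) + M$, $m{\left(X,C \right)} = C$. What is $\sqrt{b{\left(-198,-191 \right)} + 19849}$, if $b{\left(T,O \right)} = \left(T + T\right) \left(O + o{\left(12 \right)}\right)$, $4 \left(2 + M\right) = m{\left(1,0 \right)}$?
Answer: $i \sqrt{17771} \approx 133.31 i$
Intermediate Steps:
$M = -2$ ($M = -2 + \frac{1}{4} \cdot 0 = -2 + 0 = -2$)
$o{\left(d \right)} = -2 + 2 d^{2}$ ($o{\left(d \right)} = \left(d^{2} + d d\right) - 2 = \left(d^{2} + d^{2}\right) - 2 = 2 d^{2} - 2 = -2 + 2 d^{2}$)
$b{\left(T,O \right)} = 2 T \left(286 + O\right)$ ($b{\left(T,O \right)} = \left(T + T\right) \left(O - \left(2 - 2 \cdot 12^{2}\right)\right) = 2 T \left(O + \left(-2 + 2 \cdot 144\right)\right) = 2 T \left(O + \left(-2 + 288\right)\right) = 2 T \left(O + 286\right) = 2 T \left(286 + O\right)$)
$\sqrt{b{\left(-198,-191 \right)} + 19849} = \sqrt{2 \left(-198\right) \left(286 - 191\right) + 19849} = \sqrt{2 \left(-198\right) 95 + 19849} = \sqrt{-37620 + 19849} = \sqrt{-17771} = i \sqrt{17771}$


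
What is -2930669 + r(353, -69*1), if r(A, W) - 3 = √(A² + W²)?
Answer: -2930666 + √129370 ≈ -2.9303e+6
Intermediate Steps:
r(A, W) = 3 + √(A² + W²)
-2930669 + r(353, -69*1) = -2930669 + (3 + √(353² + (-69*1)²)) = -2930669 + (3 + √(124609 + (-69)²)) = -2930669 + (3 + √(124609 + 4761)) = -2930669 + (3 + √129370) = -2930666 + √129370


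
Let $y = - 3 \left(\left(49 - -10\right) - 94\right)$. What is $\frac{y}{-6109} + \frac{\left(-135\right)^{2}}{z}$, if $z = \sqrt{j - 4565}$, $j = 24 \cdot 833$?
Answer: $- \frac{105}{6109} + \frac{18225 \sqrt{15427}}{15427} \approx 146.72$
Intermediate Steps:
$j = 19992$
$y = 105$ ($y = - 3 \left(\left(49 + 10\right) - 94\right) = - 3 \left(59 - 94\right) = \left(-3\right) \left(-35\right) = 105$)
$z = \sqrt{15427}$ ($z = \sqrt{19992 - 4565} = \sqrt{15427} \approx 124.21$)
$\frac{y}{-6109} + \frac{\left(-135\right)^{2}}{z} = \frac{105}{-6109} + \frac{\left(-135\right)^{2}}{\sqrt{15427}} = 105 \left(- \frac{1}{6109}\right) + 18225 \frac{\sqrt{15427}}{15427} = - \frac{105}{6109} + \frac{18225 \sqrt{15427}}{15427}$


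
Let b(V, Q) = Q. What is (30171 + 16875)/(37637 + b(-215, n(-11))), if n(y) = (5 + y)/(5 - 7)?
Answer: 23523/18820 ≈ 1.2499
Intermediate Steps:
n(y) = -5/2 - y/2 (n(y) = (5 + y)/(-2) = (5 + y)*(-½) = -5/2 - y/2)
(30171 + 16875)/(37637 + b(-215, n(-11))) = (30171 + 16875)/(37637 + (-5/2 - ½*(-11))) = 47046/(37637 + (-5/2 + 11/2)) = 47046/(37637 + 3) = 47046/37640 = 47046*(1/37640) = 23523/18820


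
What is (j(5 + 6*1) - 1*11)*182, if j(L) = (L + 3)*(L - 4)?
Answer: 15834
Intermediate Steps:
j(L) = (-4 + L)*(3 + L) (j(L) = (3 + L)*(-4 + L) = (-4 + L)*(3 + L))
(j(5 + 6*1) - 1*11)*182 = ((-12 + (5 + 6*1)**2 - (5 + 6*1)) - 1*11)*182 = ((-12 + (5 + 6)**2 - (5 + 6)) - 11)*182 = ((-12 + 11**2 - 1*11) - 11)*182 = ((-12 + 121 - 11) - 11)*182 = (98 - 11)*182 = 87*182 = 15834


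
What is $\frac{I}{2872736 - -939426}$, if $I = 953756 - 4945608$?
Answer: $- \frac{1995926}{1906081} \approx -1.0471$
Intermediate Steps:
$I = -3991852$ ($I = 953756 - 4945608 = -3991852$)
$\frac{I}{2872736 - -939426} = - \frac{3991852}{2872736 - -939426} = - \frac{3991852}{2872736 + 939426} = - \frac{3991852}{3812162} = \left(-3991852\right) \frac{1}{3812162} = - \frac{1995926}{1906081}$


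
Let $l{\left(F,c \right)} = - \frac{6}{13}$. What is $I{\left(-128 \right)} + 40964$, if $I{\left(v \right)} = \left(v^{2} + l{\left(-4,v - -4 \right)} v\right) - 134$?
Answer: $\frac{744550}{13} \approx 57273.0$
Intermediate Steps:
$l{\left(F,c \right)} = - \frac{6}{13}$ ($l{\left(F,c \right)} = \left(-6\right) \frac{1}{13} = - \frac{6}{13}$)
$I{\left(v \right)} = -134 + v^{2} - \frac{6 v}{13}$ ($I{\left(v \right)} = \left(v^{2} - \frac{6 v}{13}\right) - 134 = -134 + v^{2} - \frac{6 v}{13}$)
$I{\left(-128 \right)} + 40964 = \left(-134 + \left(-128\right)^{2} - - \frac{768}{13}\right) + 40964 = \left(-134 + 16384 + \frac{768}{13}\right) + 40964 = \frac{212018}{13} + 40964 = \frac{744550}{13}$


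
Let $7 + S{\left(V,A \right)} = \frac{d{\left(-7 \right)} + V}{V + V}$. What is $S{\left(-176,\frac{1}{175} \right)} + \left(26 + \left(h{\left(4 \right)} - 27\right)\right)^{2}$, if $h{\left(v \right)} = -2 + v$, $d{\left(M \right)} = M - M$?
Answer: $- \frac{11}{2} \approx -5.5$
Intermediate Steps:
$d{\left(M \right)} = 0$
$S{\left(V,A \right)} = - \frac{13}{2}$ ($S{\left(V,A \right)} = -7 + \frac{0 + V}{V + V} = -7 + \frac{V}{2 V} = -7 + V \frac{1}{2 V} = -7 + \frac{1}{2} = - \frac{13}{2}$)
$S{\left(-176,\frac{1}{175} \right)} + \left(26 + \left(h{\left(4 \right)} - 27\right)\right)^{2} = - \frac{13}{2} + \left(26 + \left(\left(-2 + 4\right) - 27\right)\right)^{2} = - \frac{13}{2} + \left(26 + \left(2 - 27\right)\right)^{2} = - \frac{13}{2} + \left(26 - 25\right)^{2} = - \frac{13}{2} + 1^{2} = - \frac{13}{2} + 1 = - \frac{11}{2}$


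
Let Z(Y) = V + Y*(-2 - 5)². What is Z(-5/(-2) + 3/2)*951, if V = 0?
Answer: 186396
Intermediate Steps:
Z(Y) = 49*Y (Z(Y) = 0 + Y*(-2 - 5)² = 0 + Y*(-7)² = 0 + Y*49 = 0 + 49*Y = 49*Y)
Z(-5/(-2) + 3/2)*951 = (49*(-5/(-2) + 3/2))*951 = (49*(-5*(-½) + 3*(½)))*951 = (49*(5/2 + 3/2))*951 = (49*4)*951 = 196*951 = 186396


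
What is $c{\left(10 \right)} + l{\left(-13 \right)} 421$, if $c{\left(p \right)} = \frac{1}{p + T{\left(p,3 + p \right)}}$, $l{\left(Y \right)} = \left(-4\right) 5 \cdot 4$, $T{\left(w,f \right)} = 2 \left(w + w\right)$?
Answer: $- \frac{1683999}{50} \approx -33680.0$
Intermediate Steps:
$T{\left(w,f \right)} = 4 w$ ($T{\left(w,f \right)} = 2 \cdot 2 w = 4 w$)
$l{\left(Y \right)} = -80$ ($l{\left(Y \right)} = \left(-20\right) 4 = -80$)
$c{\left(p \right)} = \frac{1}{5 p}$ ($c{\left(p \right)} = \frac{1}{p + 4 p} = \frac{1}{5 p}$)
$c{\left(10 \right)} + l{\left(-13 \right)} 421 = \frac{1}{5 \cdot 10} - 33680 = \frac{1}{5} \cdot \frac{1}{10} - 33680 = \frac{1}{50} - 33680 = - \frac{1683999}{50}$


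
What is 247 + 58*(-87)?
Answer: -4799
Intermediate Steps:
247 + 58*(-87) = 247 - 5046 = -4799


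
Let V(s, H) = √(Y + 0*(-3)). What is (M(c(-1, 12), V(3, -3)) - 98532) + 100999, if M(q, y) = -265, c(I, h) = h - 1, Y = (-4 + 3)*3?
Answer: 2202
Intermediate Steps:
Y = -3 (Y = -1*3 = -3)
c(I, h) = -1 + h
V(s, H) = I*√3 (V(s, H) = √(-3 + 0*(-3)) = √(-3 + 0) = √(-3) = I*√3)
(M(c(-1, 12), V(3, -3)) - 98532) + 100999 = (-265 - 98532) + 100999 = -98797 + 100999 = 2202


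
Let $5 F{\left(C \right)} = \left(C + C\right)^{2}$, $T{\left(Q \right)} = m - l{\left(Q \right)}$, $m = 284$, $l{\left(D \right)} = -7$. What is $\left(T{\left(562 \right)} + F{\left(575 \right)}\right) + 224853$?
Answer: $489644$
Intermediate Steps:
$T{\left(Q \right)} = 291$ ($T{\left(Q \right)} = 284 - -7 = 284 + 7 = 291$)
$F{\left(C \right)} = \frac{4 C^{2}}{5}$ ($F{\left(C \right)} = \frac{\left(C + C\right)^{2}}{5} = \frac{\left(2 C\right)^{2}}{5} = \frac{4 C^{2}}{5}$)
$\left(T{\left(562 \right)} + F{\left(575 \right)}\right) + 224853 = \left(291 + \frac{4 \cdot 575^{2}}{5}\right) + 224853 = \left(291 + \frac{4}{5} \cdot 330625\right) + 224853 = \left(291 + 264500\right) + 224853 = 264791 + 224853 = 489644$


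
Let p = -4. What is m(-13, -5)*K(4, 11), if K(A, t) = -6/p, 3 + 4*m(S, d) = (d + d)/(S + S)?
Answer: -51/52 ≈ -0.98077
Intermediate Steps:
m(S, d) = -3/4 + d/(4*S) (m(S, d) = -3/4 + ((d + d)/(S + S))/4 = -3/4 + ((2*d)/((2*S)))/4 = -3/4 + ((2*d)*(1/(2*S)))/4 = -3/4 + (d/S)/4 = -3/4 + d/(4*S))
K(A, t) = 3/2 (K(A, t) = -6/(-4) = -6*(-1/4) = 3/2)
m(-13, -5)*K(4, 11) = ((1/4)*(-5 - 3*(-13))/(-13))*(3/2) = ((1/4)*(-1/13)*(-5 + 39))*(3/2) = ((1/4)*(-1/13)*34)*(3/2) = -17/26*3/2 = -51/52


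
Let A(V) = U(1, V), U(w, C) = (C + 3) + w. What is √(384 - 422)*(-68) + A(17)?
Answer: 21 - 68*I*√38 ≈ 21.0 - 419.18*I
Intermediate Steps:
U(w, C) = 3 + C + w (U(w, C) = (3 + C) + w = 3 + C + w)
A(V) = 4 + V (A(V) = 3 + V + 1 = 4 + V)
√(384 - 422)*(-68) + A(17) = √(384 - 422)*(-68) + (4 + 17) = √(-38)*(-68) + 21 = (I*√38)*(-68) + 21 = -68*I*√38 + 21 = 21 - 68*I*√38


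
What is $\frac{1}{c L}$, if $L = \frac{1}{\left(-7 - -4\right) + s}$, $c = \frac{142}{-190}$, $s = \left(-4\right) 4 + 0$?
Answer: $\frac{1805}{71} \approx 25.423$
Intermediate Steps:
$s = -16$ ($s = -16 + 0 = -16$)
$c = - \frac{71}{95}$ ($c = 142 \left(- \frac{1}{190}\right) = - \frac{71}{95} \approx -0.74737$)
$L = - \frac{1}{19}$ ($L = \frac{1}{\left(-7 - -4\right) - 16} = \frac{1}{\left(-7 + 4\right) - 16} = \frac{1}{-3 - 16} = \frac{1}{-19} = - \frac{1}{19} \approx -0.052632$)
$\frac{1}{c L} = \frac{1}{\left(- \frac{71}{95}\right) \left(- \frac{1}{19}\right)} = \frac{1}{\frac{71}{1805}} = \frac{1805}{71}$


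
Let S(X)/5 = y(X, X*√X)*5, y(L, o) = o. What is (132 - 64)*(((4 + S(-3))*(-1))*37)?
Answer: -10064 + 188700*I*√3 ≈ -10064.0 + 3.2684e+5*I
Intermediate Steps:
S(X) = 25*X^(3/2) (S(X) = 5*((X*√X)*5) = 5*(X^(3/2)*5) = 5*(5*X^(3/2)) = 25*X^(3/2))
(132 - 64)*(((4 + S(-3))*(-1))*37) = (132 - 64)*(((4 + 25*(-3)^(3/2))*(-1))*37) = 68*(((4 + 25*(-3*I*√3))*(-1))*37) = 68*(((4 - 75*I*√3)*(-1))*37) = 68*((-4 + 75*I*√3)*37) = 68*(-148 + 2775*I*√3) = -10064 + 188700*I*√3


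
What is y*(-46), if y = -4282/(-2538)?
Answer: -98486/1269 ≈ -77.609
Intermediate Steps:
y = 2141/1269 (y = -4282*(-1/2538) = 2141/1269 ≈ 1.6872)
y*(-46) = (2141/1269)*(-46) = -98486/1269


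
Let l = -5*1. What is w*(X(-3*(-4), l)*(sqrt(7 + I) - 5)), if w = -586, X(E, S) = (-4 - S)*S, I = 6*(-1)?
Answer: -11720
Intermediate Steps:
l = -5
I = -6
X(E, S) = S*(-4 - S)
w*(X(-3*(-4), l)*(sqrt(7 + I) - 5)) = -586*(-1*(-5)*(4 - 5))*(sqrt(7 - 6) - 5) = -586*(-1*(-5)*(-1))*(sqrt(1) - 5) = -(-2930)*(1 - 5) = -(-2930)*(-4) = -586*20 = -11720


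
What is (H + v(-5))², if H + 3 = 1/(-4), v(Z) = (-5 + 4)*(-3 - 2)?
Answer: 49/16 ≈ 3.0625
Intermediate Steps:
v(Z) = 5 (v(Z) = -1*(-5) = 5)
H = -13/4 (H = -3 + 1/(-4) = -3 - ¼ = -13/4 ≈ -3.2500)
(H + v(-5))² = (-13/4 + 5)² = (7/4)² = 49/16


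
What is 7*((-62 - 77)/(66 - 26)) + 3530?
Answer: 140227/40 ≈ 3505.7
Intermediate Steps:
7*((-62 - 77)/(66 - 26)) + 3530 = 7*(-139/40) + 3530 = -973/40 + 3530 = 140227/40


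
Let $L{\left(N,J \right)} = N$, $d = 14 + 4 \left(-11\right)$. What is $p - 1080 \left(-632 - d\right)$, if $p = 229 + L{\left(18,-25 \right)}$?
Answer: $650407$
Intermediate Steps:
$d = -30$ ($d = 14 - 44 = -30$)
$p = 247$ ($p = 229 + 18 = 247$)
$p - 1080 \left(-632 - d\right) = 247 - 1080 \left(-632 - -30\right) = 247 - 1080 \left(-632 + 30\right) = 247 - -650160 = 247 + 650160 = 650407$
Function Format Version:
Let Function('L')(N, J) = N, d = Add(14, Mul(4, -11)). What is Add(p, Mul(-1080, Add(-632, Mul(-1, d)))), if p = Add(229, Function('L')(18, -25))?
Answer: 650407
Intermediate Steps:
d = -30 (d = Add(14, -44) = -30)
p = 247 (p = Add(229, 18) = 247)
Add(p, Mul(-1080, Add(-632, Mul(-1, d)))) = Add(247, Mul(-1080, Add(-632, Mul(-1, -30)))) = Add(247, Mul(-1080, Add(-632, 30))) = Add(247, Mul(-1080, -602)) = Add(247, 650160) = 650407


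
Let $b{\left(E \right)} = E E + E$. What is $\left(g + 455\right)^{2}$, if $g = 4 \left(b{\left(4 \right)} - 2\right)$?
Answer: $277729$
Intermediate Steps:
$b{\left(E \right)} = E + E^{2}$ ($b{\left(E \right)} = E^{2} + E = E + E^{2}$)
$g = 72$ ($g = 4 \left(4 \left(1 + 4\right) - 2\right) = 4 \left(4 \cdot 5 - 2\right) = 4 \left(20 - 2\right) = 4 \cdot 18 = 72$)
$\left(g + 455\right)^{2} = \left(72 + 455\right)^{2} = 527^{2} = 277729$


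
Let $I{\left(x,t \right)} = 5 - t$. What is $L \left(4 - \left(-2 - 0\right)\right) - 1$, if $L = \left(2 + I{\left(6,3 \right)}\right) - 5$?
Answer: $-7$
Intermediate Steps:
$L = -1$ ($L = \left(2 + \left(5 - 3\right)\right) - 5 = \left(2 + 2\right) - 5 = 4 - 5 = -1$)
$L \left(4 - \left(-2 - 0\right)\right) - 1 = - (4 - \left(-2 - 0\right)) - 1 = - (4 - \left(-2 + 0\right)) - 1 = - (4 - -2) - 1 = - (4 + 2) - 1 = \left(-1\right) 6 - 1 = -6 - 1 = -7$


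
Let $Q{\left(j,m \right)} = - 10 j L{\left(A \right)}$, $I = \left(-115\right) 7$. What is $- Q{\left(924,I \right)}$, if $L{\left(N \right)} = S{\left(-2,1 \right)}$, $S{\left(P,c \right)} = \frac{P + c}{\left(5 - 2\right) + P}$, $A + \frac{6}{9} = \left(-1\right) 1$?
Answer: $-9240$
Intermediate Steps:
$A = - \frac{5}{3}$ ($A = - \frac{2}{3} - 1 = - \frac{5}{3} \approx -1.6667$)
$I = -805$
$S{\left(P,c \right)} = \frac{P + c}{3 + P}$ ($S{\left(P,c \right)} = \frac{P + c}{\left(5 - 2\right) + P} = \frac{P + c}{3 + P}$)
$L{\left(N \right)} = -1$ ($L{\left(N \right)} = \frac{-2 + 1}{3 - 2} = 1^{-1} \left(-1\right) = 1 \left(-1\right) = -1$)
$Q{\left(j,m \right)} = 10 j$ ($Q{\left(j,m \right)} = - 10 j \left(-1\right) = 10 j$)
$- Q{\left(924,I \right)} = - 10 \cdot 924 = \left(-1\right) 9240 = -9240$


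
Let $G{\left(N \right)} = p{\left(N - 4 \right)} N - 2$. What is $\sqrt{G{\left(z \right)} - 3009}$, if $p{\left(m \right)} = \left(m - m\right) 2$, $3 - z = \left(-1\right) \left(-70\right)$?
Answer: $i \sqrt{3011} \approx 54.873 i$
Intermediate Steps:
$z = -67$ ($z = 3 - \left(-1\right) \left(-70\right) = 3 - 70 = -67$)
$p{\left(m \right)} = 0$ ($p{\left(m \right)} = 0 \cdot 2 = 0$)
$G{\left(N \right)} = -2$ ($G{\left(N \right)} = 0 N - 2 = 0 - 2 = -2$)
$\sqrt{G{\left(z \right)} - 3009} = \sqrt{-2 - 3009} = \sqrt{-3011} = i \sqrt{3011}$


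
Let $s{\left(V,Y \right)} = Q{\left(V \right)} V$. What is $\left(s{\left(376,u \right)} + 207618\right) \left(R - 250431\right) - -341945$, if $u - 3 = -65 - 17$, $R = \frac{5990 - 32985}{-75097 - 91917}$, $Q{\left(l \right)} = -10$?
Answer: $- \frac{4263198353798116}{83507} \approx -5.1052 \cdot 10^{10}$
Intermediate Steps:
$R = \frac{26995}{167014}$ ($R = - \frac{26995}{-167014} = \left(-26995\right) \left(- \frac{1}{167014}\right) = \frac{26995}{167014} \approx 0.16163$)
$u = -79$ ($u = 3 - 82 = -79$)
$s{\left(V,Y \right)} = - 10 V$
$\left(s{\left(376,u \right)} + 207618\right) \left(R - 250431\right) - -341945 = \left(\left(-10\right) 376 + 207618\right) \left(\frac{26995}{167014} - 250431\right) - -341945 = \left(-3760 + 207618\right) \left(- \frac{41825456039}{167014}\right) + 341945 = 203858 \left(- \frac{41825456039}{167014}\right) + 341945 = - \frac{4263226908599231}{83507} + 341945 = - \frac{4263198353798116}{83507}$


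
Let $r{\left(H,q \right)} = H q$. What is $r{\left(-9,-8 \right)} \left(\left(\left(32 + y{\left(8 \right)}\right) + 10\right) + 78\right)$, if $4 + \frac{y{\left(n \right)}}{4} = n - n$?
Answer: $7488$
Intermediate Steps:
$y{\left(n \right)} = -16$ ($y{\left(n \right)} = -16 + 4 \left(n - n\right) = -16 + 4 \cdot 0 = -16 + 0 = -16$)
$r{\left(-9,-8 \right)} \left(\left(\left(32 + y{\left(8 \right)}\right) + 10\right) + 78\right) = \left(-9\right) \left(-8\right) \left(\left(\left(32 - 16\right) + 10\right) + 78\right) = 72 \left(\left(16 + 10\right) + 78\right) = 72 \left(26 + 78\right) = 72 \cdot 104 = 7488$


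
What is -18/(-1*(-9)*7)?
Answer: -2/7 ≈ -0.28571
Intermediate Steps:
-18/(-1*(-9)*7) = -18/(9*7) = -18/63 = -18*1/63 = -2/7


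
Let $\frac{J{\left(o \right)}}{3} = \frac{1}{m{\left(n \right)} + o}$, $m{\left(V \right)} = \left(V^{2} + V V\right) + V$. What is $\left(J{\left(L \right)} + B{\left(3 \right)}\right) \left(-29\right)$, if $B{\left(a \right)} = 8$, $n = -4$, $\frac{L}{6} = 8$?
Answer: $- \frac{17719}{76} \approx -233.14$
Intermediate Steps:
$L = 48$ ($L = 6 \cdot 8 = 48$)
$m{\left(V \right)} = V + 2 V^{2}$ ($m{\left(V \right)} = \left(V^{2} + V^{2}\right) + V = 2 V^{2} + V = V + 2 V^{2}$)
$J{\left(o \right)} = \frac{3}{28 + o}$ ($J{\left(o \right)} = \frac{3}{- 4 \left(1 + 2 \left(-4\right)\right) + o} = \frac{3}{- 4 \left(1 - 8\right) + o} = \frac{3}{\left(-4\right) \left(-7\right) + o} = \frac{3}{28 + o}$)
$\left(J{\left(L \right)} + B{\left(3 \right)}\right) \left(-29\right) = \left(\frac{3}{28 + 48} + 8\right) \left(-29\right) = \left(\frac{3}{76} + 8\right) \left(-29\right) = \frac{611}{76} \left(-29\right) = - \frac{17719}{76}$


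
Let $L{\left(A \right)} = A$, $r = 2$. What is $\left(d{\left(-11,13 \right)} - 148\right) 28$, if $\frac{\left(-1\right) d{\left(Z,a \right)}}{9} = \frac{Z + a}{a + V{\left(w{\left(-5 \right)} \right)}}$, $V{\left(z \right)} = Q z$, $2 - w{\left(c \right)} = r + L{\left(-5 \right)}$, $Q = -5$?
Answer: $-4102$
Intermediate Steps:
$w{\left(c \right)} = 5$ ($w{\left(c \right)} = 2 - \left(2 - 5\right) = 2 - -3 = 2 + 3 = 5$)
$V{\left(z \right)} = - 5 z$
$d{\left(Z,a \right)} = - \frac{9 \left(Z + a\right)}{-25 + a}$ ($d{\left(Z,a \right)} = - 9 \frac{Z + a}{a - 25} = - 9 \frac{Z + a}{-25 + a} = - \frac{9 \left(Z + a\right)}{-25 + a}$)
$\left(d{\left(-11,13 \right)} - 148\right) 28 = \left(\frac{9 \left(\left(-1\right) \left(-11\right) - 13\right)}{-25 + 13} - 148\right) 28 = \left(\frac{9 \left(11 - 13\right)}{-12} - 148\right) 28 = \left(9 \left(- \frac{1}{12}\right) \left(-2\right) - 148\right) 28 = \left(\frac{3}{2} - 148\right) 28 = \left(- \frac{293}{2}\right) 28 = -4102$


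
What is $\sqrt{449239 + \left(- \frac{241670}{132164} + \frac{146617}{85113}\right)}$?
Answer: $\frac{\sqrt{32225295922789831290538}}{267830346} \approx 670.25$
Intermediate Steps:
$\sqrt{449239 + \left(- \frac{241670}{132164} + \frac{146617}{85113}\right)} = \sqrt{449239 + \left(\left(-241670\right) \frac{1}{132164} + 146617 \cdot \frac{1}{85113}\right)} = \sqrt{449239 + \left(- \frac{120835}{66082} + \frac{146617}{85113}\right)} = \sqrt{449239 - \frac{595884761}{5624437266}} = \sqrt{\frac{2526715977055813}{5624437266}} = \frac{\sqrt{32225295922789831290538}}{267830346}$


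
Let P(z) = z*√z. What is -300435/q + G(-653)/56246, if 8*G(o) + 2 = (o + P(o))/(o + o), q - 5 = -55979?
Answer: 45062017373/8395502944 + I*√653/899936 ≈ 5.3674 + 2.8395e-5*I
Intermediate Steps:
q = -55974 (q = 5 - 55979 = -55974)
P(z) = z^(3/2)
G(o) = -¼ + (o + o^(3/2))/(16*o) (G(o) = -¼ + ((o + o^(3/2))/(o + o))/8 = -¼ + ((o + o^(3/2))/((2*o)))/8 = -¼ + ((o + o^(3/2))*(1/(2*o)))/8 = -¼ + ((o + o^(3/2))/(2*o))/8 = -¼ + (o + o^(3/2))/(16*o))
-300435/q + G(-653)/56246 = -300435/(-55974) + (-3/16 + √(-653)/16)/56246 = -300435*(-1/55974) + (-3/16 + (I*√653)/16)*(1/56246) = 100145/18658 + (-3/16 + I*√653/16)*(1/56246) = 100145/18658 + (-3/899936 + I*√653/899936) = 45062017373/8395502944 + I*√653/899936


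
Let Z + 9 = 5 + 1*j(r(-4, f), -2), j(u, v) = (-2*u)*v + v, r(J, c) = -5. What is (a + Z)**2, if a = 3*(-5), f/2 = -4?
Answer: 1681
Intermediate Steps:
f = -8 (f = 2*(-4) = -8)
j(u, v) = v - 2*u*v (j(u, v) = -2*u*v + v = v - 2*u*v)
a = -15
Z = -26 (Z = -9 + (5 + 1*(-2*(1 - 2*(-5)))) = -9 + (5 + 1*(-2*(1 + 10))) = -9 + (5 + 1*(-2*11)) = -9 + (5 + 1*(-22)) = -9 + (5 - 22) = -9 - 17 = -26)
(a + Z)**2 = (-15 - 26)**2 = (-41)**2 = 1681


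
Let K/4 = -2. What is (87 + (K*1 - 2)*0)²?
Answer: 7569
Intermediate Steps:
K = -8 (K = 4*(-2) = -8)
(87 + (K*1 - 2)*0)² = (87 + (-8*1 - 2)*0)² = (87 + (-8 - 2)*0)² = (87 - 10*0)² = (87 + 0)² = 87² = 7569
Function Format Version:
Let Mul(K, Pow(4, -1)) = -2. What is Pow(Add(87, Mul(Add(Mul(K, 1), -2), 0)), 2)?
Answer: 7569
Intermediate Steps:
K = -8 (K = Mul(4, -2) = -8)
Pow(Add(87, Mul(Add(Mul(K, 1), -2), 0)), 2) = Pow(Add(87, Mul(Add(Mul(-8, 1), -2), 0)), 2) = Pow(Add(87, Mul(Add(-8, -2), 0)), 2) = Pow(Add(87, Mul(-10, 0)), 2) = Pow(Add(87, 0), 2) = Pow(87, 2) = 7569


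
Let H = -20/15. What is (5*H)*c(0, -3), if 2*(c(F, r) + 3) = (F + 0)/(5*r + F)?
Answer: 20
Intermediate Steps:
H = -4/3 (H = -20*1/15 = -4/3 ≈ -1.3333)
c(F, r) = -3 + F/(2*(F + 5*r)) (c(F, r) = -3 + ((F + 0)/(5*r + F))/2 = -3 + (F/(F + 5*r))/2 = -3 + F/(2*(F + 5*r)))
(5*H)*c(0, -3) = (5*(-4/3))*(5*(-1*0 - 6*(-3))/(2*(0 + 5*(-3)))) = -50*(0 + 18)/(3*(0 - 15)) = -50*18/(3*(-15)) = -50*(-1)*18/(3*15) = -20/3*(-3) = 20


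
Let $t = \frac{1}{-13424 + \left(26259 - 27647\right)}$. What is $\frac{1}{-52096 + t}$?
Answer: $- \frac{14812}{771645953} \approx -1.9195 \cdot 10^{-5}$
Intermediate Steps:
$t = - \frac{1}{14812}$ ($t = \frac{1}{-13424 - 1388} = \frac{1}{-14812} = - \frac{1}{14812} \approx -6.7513 \cdot 10^{-5}$)
$\frac{1}{-52096 + t} = \frac{1}{-52096 - \frac{1}{14812}} = \frac{1}{- \frac{771645953}{14812}} = - \frac{14812}{771645953}$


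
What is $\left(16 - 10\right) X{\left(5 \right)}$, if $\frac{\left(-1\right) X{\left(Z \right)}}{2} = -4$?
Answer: $48$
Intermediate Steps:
$X{\left(Z \right)} = 8$ ($X{\left(Z \right)} = \left(-2\right) \left(-4\right) = 8$)
$\left(16 - 10\right) X{\left(5 \right)} = \left(16 - 10\right) 8 = 6 \cdot 8 = 48$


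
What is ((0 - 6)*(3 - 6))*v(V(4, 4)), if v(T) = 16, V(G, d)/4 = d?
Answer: 288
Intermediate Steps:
V(G, d) = 4*d
((0 - 6)*(3 - 6))*v(V(4, 4)) = ((0 - 6)*(3 - 6))*16 = -6*(-3)*16 = 18*16 = 288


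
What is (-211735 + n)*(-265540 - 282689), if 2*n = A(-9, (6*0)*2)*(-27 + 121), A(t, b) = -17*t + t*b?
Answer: 112136952576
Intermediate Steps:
A(t, b) = -17*t + b*t
n = 7191 (n = ((-9*(-17 + (6*0)*2))*(-27 + 121))/2 = (-9*(-17 + 0*2)*94)/2 = (-9*(-17 + 0)*94)/2 = (-9*(-17)*94)/2 = (153*94)/2 = (½)*14382 = 7191)
(-211735 + n)*(-265540 - 282689) = (-211735 + 7191)*(-265540 - 282689) = -204544*(-548229) = 112136952576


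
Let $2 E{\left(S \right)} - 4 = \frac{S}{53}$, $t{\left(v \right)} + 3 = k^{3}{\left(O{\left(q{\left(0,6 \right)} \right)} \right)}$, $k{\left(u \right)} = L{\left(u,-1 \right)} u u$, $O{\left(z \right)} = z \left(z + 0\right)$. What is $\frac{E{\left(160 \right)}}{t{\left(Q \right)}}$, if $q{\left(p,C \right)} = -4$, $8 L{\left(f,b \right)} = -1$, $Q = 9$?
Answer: $- \frac{186}{1736863} \approx -0.00010709$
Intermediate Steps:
$L{\left(f,b \right)} = - \frac{1}{8}$ ($L{\left(f,b \right)} = \frac{1}{8} \left(-1\right) = - \frac{1}{8}$)
$O{\left(z \right)} = z^{2}$ ($O{\left(z \right)} = z z = z^{2}$)
$k{\left(u \right)} = - \frac{u^{2}}{8}$ ($k{\left(u \right)} = - \frac{u}{8} u = - \frac{u^{2}}{8}$)
$t{\left(v \right)} = -32771$ ($t{\left(v \right)} = -3 + \left(- \frac{\left(\left(-4\right)^{2}\right)^{2}}{8}\right)^{3} = -3 + \left(- \frac{16^{2}}{8}\right)^{3} = -3 + \left(\left(- \frac{1}{8}\right) 256\right)^{3} = -3 + \left(-32\right)^{3} = -3 - 32768 = -32771$)
$E{\left(S \right)} = 2 + \frac{S}{106}$ ($E{\left(S \right)} = 2 + \frac{S \frac{1}{53}}{2} = 2 + \frac{\frac{1}{53} S}{2} = 2 + \frac{S}{106}$)
$\frac{E{\left(160 \right)}}{t{\left(Q \right)}} = \frac{2 + \frac{1}{106} \cdot 160}{-32771} = \left(2 + \frac{80}{53}\right) \left(- \frac{1}{32771}\right) = \frac{186}{53} \left(- \frac{1}{32771}\right) = - \frac{186}{1736863}$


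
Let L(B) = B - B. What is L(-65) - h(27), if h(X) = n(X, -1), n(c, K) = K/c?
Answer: 1/27 ≈ 0.037037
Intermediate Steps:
h(X) = -1/X
L(B) = 0
L(-65) - h(27) = 0 - (-1)/27 = 0 - 1*(-1/27) = 0 + 1/27 = 1/27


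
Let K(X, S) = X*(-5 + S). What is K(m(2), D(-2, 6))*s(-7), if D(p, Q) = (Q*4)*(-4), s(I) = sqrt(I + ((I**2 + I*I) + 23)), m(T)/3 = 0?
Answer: 0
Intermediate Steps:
m(T) = 0 (m(T) = 3*0 = 0)
s(I) = sqrt(23 + I + 2*I**2) (s(I) = sqrt(I + ((I**2 + I**2) + 23)) = sqrt(I + (2*I**2 + 23)) = sqrt(I + (23 + 2*I**2)) = sqrt(23 + I + 2*I**2))
D(p, Q) = -16*Q (D(p, Q) = (4*Q)*(-4) = -16*Q)
K(m(2), D(-2, 6))*s(-7) = (0*(-5 - 16*6))*sqrt(23 - 7 + 2*(-7)**2) = (0*(-5 - 96))*sqrt(23 - 7 + 2*49) = (0*(-101))*sqrt(23 - 7 + 98) = 0*sqrt(114) = 0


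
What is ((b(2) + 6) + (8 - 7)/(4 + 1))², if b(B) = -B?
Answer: 441/25 ≈ 17.640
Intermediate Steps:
((b(2) + 6) + (8 - 7)/(4 + 1))² = ((-1*2 + 6) + (8 - 7)/(4 + 1))² = ((-2 + 6) + 1/5)² = (4 + 1*(⅕))² = (4 + ⅕)² = (21/5)² = 441/25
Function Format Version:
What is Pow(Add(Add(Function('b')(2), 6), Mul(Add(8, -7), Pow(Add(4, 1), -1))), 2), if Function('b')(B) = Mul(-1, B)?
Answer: Rational(441, 25) ≈ 17.640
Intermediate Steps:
Pow(Add(Add(Function('b')(2), 6), Mul(Add(8, -7), Pow(Add(4, 1), -1))), 2) = Pow(Add(Add(Mul(-1, 2), 6), Mul(Add(8, -7), Pow(Add(4, 1), -1))), 2) = Pow(Add(Add(-2, 6), Mul(1, Pow(5, -1))), 2) = Pow(Add(4, Mul(1, Rational(1, 5))), 2) = Pow(Add(4, Rational(1, 5)), 2) = Pow(Rational(21, 5), 2) = Rational(441, 25)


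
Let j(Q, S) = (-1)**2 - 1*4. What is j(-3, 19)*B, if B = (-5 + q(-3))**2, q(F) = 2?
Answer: -27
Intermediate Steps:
j(Q, S) = -3 (j(Q, S) = 1 - 4 = -3)
B = 9 (B = (-5 + 2)**2 = (-3)**2 = 9)
j(-3, 19)*B = -3*9 = -27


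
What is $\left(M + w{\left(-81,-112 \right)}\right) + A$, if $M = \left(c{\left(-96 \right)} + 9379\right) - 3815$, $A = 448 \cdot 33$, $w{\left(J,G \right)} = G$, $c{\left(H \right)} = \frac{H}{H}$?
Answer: $20237$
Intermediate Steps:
$c{\left(H \right)} = 1$
$A = 14784$
$M = 5565$ ($M = \left(1 + 9379\right) - 3815 = 9380 - 3815 = 5565$)
$\left(M + w{\left(-81,-112 \right)}\right) + A = \left(5565 - 112\right) + 14784 = 5453 + 14784 = 20237$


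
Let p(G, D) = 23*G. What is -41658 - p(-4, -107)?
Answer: -41566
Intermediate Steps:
-41658 - p(-4, -107) = -41658 - 23*(-4) = -41658 - 1*(-92) = -41658 + 92 = -41566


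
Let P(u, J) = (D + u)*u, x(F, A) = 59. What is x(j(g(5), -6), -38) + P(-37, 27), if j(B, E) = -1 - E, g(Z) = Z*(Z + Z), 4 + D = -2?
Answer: 1650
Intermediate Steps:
D = -6 (D = -4 - 2 = -6)
g(Z) = 2*Z**2 (g(Z) = Z*(2*Z) = 2*Z**2)
P(u, J) = u*(-6 + u) (P(u, J) = (-6 + u)*u = u*(-6 + u))
x(j(g(5), -6), -38) + P(-37, 27) = 59 - 37*(-6 - 37) = 59 - 37*(-43) = 59 + 1591 = 1650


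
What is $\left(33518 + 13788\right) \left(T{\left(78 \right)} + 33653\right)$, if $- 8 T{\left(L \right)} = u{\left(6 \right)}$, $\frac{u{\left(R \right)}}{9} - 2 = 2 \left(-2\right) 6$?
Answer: $\frac{3186319283}{2} \approx 1.5932 \cdot 10^{9}$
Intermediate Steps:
$u{\left(R \right)} = -198$ ($u{\left(R \right)} = 18 + 9 \cdot 2 \left(-2\right) 6 = 18 + 9 \left(\left(-4\right) 6\right) = 18 + 9 \left(-24\right) = 18 - 216 = -198$)
$T{\left(L \right)} = \frac{99}{4}$ ($T{\left(L \right)} = \left(- \frac{1}{8}\right) \left(-198\right) = \frac{99}{4}$)
$\left(33518 + 13788\right) \left(T{\left(78 \right)} + 33653\right) = \left(33518 + 13788\right) \left(\frac{99}{4} + 33653\right) = 47306 \cdot \frac{134711}{4} = \frac{3186319283}{2}$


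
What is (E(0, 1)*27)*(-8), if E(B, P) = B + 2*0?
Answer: 0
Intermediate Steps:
E(B, P) = B (E(B, P) = B + 0 = B)
(E(0, 1)*27)*(-8) = (0*27)*(-8) = 0*(-8) = 0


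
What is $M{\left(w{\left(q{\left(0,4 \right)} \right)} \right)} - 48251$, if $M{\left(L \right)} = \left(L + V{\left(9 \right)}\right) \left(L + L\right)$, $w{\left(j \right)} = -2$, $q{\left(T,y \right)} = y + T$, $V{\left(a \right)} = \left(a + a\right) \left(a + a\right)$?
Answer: $-49539$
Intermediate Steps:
$V{\left(a \right)} = 4 a^{2}$ ($V{\left(a \right)} = 2 a 2 a = 4 a^{2}$)
$q{\left(T,y \right)} = T + y$
$M{\left(L \right)} = 2 L \left(324 + L\right)$ ($M{\left(L \right)} = \left(L + 4 \cdot 9^{2}\right) \left(L + L\right) = \left(L + 4 \cdot 81\right) 2 L = \left(L + 324\right) 2 L = \left(324 + L\right) 2 L = 2 L \left(324 + L\right)$)
$M{\left(w{\left(q{\left(0,4 \right)} \right)} \right)} - 48251 = 2 \left(-2\right) \left(324 - 2\right) - 48251 = 2 \left(-2\right) 322 - 48251 = -1288 - 48251 = -49539$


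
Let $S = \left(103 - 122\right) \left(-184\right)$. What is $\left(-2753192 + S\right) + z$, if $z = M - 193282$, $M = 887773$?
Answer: $-2055205$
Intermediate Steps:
$z = 694491$ ($z = 887773 - 193282 = 694491$)
$S = 3496$ ($S = \left(103 - 122\right) \left(-184\right) = \left(-19\right) \left(-184\right) = 3496$)
$\left(-2753192 + S\right) + z = \left(-2753192 + 3496\right) + 694491 = -2749696 + 694491 = -2055205$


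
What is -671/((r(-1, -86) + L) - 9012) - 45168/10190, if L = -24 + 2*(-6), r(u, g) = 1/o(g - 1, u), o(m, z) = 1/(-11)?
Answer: -201169711/46155605 ≈ -4.3585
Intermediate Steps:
o(m, z) = -1/11 (o(m, z) = 1*(-1/11) = -1/11)
r(u, g) = -11 (r(u, g) = 1/(-1/11) = -11)
L = -36 (L = -24 - 12 = -36)
-671/((r(-1, -86) + L) - 9012) - 45168/10190 = -671/((-11 - 36) - 9012) - 45168/10190 = -671/(-47 - 9012) - 45168*1/10190 = -671/(-9059) - 22584/5095 = -671*(-1/9059) - 22584/5095 = 671/9059 - 22584/5095 = -201169711/46155605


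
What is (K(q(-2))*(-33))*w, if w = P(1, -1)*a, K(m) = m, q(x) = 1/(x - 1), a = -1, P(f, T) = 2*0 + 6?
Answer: -66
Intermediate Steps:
P(f, T) = 6 (P(f, T) = 0 + 6 = 6)
q(x) = 1/(-1 + x)
w = -6 (w = 6*(-1) = -6)
(K(q(-2))*(-33))*w = (-33/(-1 - 2))*(-6) = (-33/(-3))*(-6) = -1/3*(-33)*(-6) = 11*(-6) = -66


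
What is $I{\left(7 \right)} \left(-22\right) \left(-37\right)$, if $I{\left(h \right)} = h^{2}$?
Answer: $39886$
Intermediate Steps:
$I{\left(7 \right)} \left(-22\right) \left(-37\right) = 7^{2} \left(-22\right) \left(-37\right) = 49 \left(-22\right) \left(-37\right) = \left(-1078\right) \left(-37\right) = 39886$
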